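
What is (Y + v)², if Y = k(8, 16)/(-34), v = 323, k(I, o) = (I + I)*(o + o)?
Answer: 27405225/289 ≈ 94828.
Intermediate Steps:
k(I, o) = 4*I*o (k(I, o) = (2*I)*(2*o) = 4*I*o)
Y = -256/17 (Y = (4*8*16)/(-34) = 512*(-1/34) = -256/17 ≈ -15.059)
(Y + v)² = (-256/17 + 323)² = (5235/17)² = 27405225/289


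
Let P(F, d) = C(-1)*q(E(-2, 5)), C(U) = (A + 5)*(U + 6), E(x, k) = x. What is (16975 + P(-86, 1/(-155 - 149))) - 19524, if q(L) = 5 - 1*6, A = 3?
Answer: -2589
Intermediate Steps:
C(U) = 48 + 8*U (C(U) = (3 + 5)*(U + 6) = 8*(6 + U) = 48 + 8*U)
q(L) = -1 (q(L) = 5 - 6 = -1)
P(F, d) = -40 (P(F, d) = (48 + 8*(-1))*(-1) = (48 - 8)*(-1) = 40*(-1) = -40)
(16975 + P(-86, 1/(-155 - 149))) - 19524 = (16975 - 40) - 19524 = 16935 - 19524 = -2589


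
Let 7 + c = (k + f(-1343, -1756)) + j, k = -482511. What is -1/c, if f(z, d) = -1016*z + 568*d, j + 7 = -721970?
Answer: 1/837415 ≈ 1.1942e-6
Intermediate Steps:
j = -721977 (j = -7 - 721970 = -721977)
c = -837415 (c = -7 + ((-482511 + (-1016*(-1343) + 568*(-1756))) - 721977) = -7 + ((-482511 + (1364488 - 997408)) - 721977) = -7 + ((-482511 + 367080) - 721977) = -7 + (-115431 - 721977) = -7 - 837408 = -837415)
-1/c = -1/(-837415) = -1*(-1/837415) = 1/837415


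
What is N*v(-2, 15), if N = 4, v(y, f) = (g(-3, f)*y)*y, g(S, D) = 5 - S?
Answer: 128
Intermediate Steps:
v(y, f) = 8*y² (v(y, f) = ((5 - 1*(-3))*y)*y = ((5 + 3)*y)*y = (8*y)*y = 8*y²)
N*v(-2, 15) = 4*(8*(-2)²) = 4*(8*4) = 4*32 = 128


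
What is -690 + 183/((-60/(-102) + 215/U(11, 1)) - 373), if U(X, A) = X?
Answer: -45564561/65986 ≈ -690.52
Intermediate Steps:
-690 + 183/((-60/(-102) + 215/U(11, 1)) - 373) = -690 + 183/((-60/(-102) + 215/11) - 373) = -690 + 183/((-60*(-1/102) + 215*(1/11)) - 373) = -690 + 183/((10/17 + 215/11) - 373) = -690 + 183/(3765/187 - 373) = -690 + 183/(-65986/187) = -690 + 183*(-187/65986) = -690 - 34221/65986 = -45564561/65986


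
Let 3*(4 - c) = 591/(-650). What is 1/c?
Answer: 650/2797 ≈ 0.23239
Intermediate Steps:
c = 2797/650 (c = 4 - 197/(-650) = 4 - 197*(-1)/650 = 4 - ⅓*(-591/650) = 4 + 197/650 = 2797/650 ≈ 4.3031)
1/c = 1/(2797/650) = 650/2797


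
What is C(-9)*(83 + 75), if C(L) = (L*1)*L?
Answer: 12798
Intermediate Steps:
C(L) = L² (C(L) = L*L = L²)
C(-9)*(83 + 75) = (-9)²*(83 + 75) = 81*158 = 12798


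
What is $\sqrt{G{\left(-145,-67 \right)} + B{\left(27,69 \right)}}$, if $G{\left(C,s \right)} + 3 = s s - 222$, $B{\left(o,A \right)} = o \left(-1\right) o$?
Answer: $\sqrt{3535} \approx 59.456$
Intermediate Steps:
$B{\left(o,A \right)} = - o^{2}$ ($B{\left(o,A \right)} = - o o = - o^{2}$)
$G{\left(C,s \right)} = -225 + s^{2}$ ($G{\left(C,s \right)} = -3 + \left(s s - 222\right) = -3 + \left(s^{2} - 222\right) = -3 + \left(-222 + s^{2}\right) = -225 + s^{2}$)
$\sqrt{G{\left(-145,-67 \right)} + B{\left(27,69 \right)}} = \sqrt{\left(-225 + \left(-67\right)^{2}\right) - 27^{2}} = \sqrt{\left(-225 + 4489\right) - 729} = \sqrt{4264 - 729} = \sqrt{3535}$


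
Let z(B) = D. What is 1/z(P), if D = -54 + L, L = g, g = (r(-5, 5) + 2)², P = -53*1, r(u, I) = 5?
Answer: -⅕ ≈ -0.20000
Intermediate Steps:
P = -53
g = 49 (g = (5 + 2)² = 7² = 49)
L = 49
D = -5 (D = -54 + 49 = -5)
z(B) = -5
1/z(P) = 1/(-5) = -⅕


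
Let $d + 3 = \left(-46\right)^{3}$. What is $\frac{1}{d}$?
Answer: $- \frac{1}{97339} \approx -1.0273 \cdot 10^{-5}$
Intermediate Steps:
$d = -97339$ ($d = -3 + \left(-46\right)^{3} = -3 - 97336 = -97339$)
$\frac{1}{d} = \frac{1}{-97339} = - \frac{1}{97339}$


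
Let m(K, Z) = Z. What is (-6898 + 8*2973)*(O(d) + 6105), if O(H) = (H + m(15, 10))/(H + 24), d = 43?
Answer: 6907859968/67 ≈ 1.0310e+8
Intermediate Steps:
O(H) = (10 + H)/(24 + H) (O(H) = (H + 10)/(H + 24) = (10 + H)/(24 + H))
(-6898 + 8*2973)*(O(d) + 6105) = (-6898 + 8*2973)*((10 + 43)/(24 + 43) + 6105) = (-6898 + 23784)*(53/67 + 6105) = 16886*((1/67)*53 + 6105) = 16886*(53/67 + 6105) = 16886*(409088/67) = 6907859968/67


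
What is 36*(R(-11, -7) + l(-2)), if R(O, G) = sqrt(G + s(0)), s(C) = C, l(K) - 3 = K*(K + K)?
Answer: 396 + 36*I*sqrt(7) ≈ 396.0 + 95.247*I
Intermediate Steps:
l(K) = 3 + 2*K**2 (l(K) = 3 + K*(K + K) = 3 + K*(2*K) = 3 + 2*K**2)
R(O, G) = sqrt(G) (R(O, G) = sqrt(G + 0) = sqrt(G))
36*(R(-11, -7) + l(-2)) = 36*(sqrt(-7) + (3 + 2*(-2)**2)) = 36*(I*sqrt(7) + (3 + 2*4)) = 36*(I*sqrt(7) + (3 + 8)) = 36*(I*sqrt(7) + 11) = 36*(11 + I*sqrt(7)) = 396 + 36*I*sqrt(7)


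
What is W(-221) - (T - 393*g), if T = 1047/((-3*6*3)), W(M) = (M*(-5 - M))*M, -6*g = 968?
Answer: 188752885/18 ≈ 1.0486e+7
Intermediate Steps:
g = -484/3 (g = -⅙*968 = -484/3 ≈ -161.33)
W(M) = M²*(-5 - M)
T = -349/18 (T = 1047/((-18*3)) = 1047/(-54) = 1047*(-1/54) = -349/18 ≈ -19.389)
W(-221) - (T - 393*g) = (-221)²*(-5 - 1*(-221)) - (-349/18 - 393*(-484/3)) = 48841*(-5 + 221) - (-349/18 + 63404) = 48841*216 - 1*1140923/18 = 10549656 - 1140923/18 = 188752885/18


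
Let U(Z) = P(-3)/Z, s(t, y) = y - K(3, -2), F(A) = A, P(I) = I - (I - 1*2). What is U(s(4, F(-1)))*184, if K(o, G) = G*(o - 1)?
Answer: 368/3 ≈ 122.67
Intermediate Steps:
P(I) = 2 (P(I) = I - (I - 2) = I - (-2 + I) = I + (2 - I) = 2)
K(o, G) = G*(-1 + o)
s(t, y) = 4 + y (s(t, y) = y - (-2)*(-1 + 3) = y - (-2)*2 = y - 1*(-4) = y + 4 = 4 + y)
U(Z) = 2/Z
U(s(4, F(-1)))*184 = (2/(4 - 1))*184 = (2/3)*184 = (2*(⅓))*184 = (⅔)*184 = 368/3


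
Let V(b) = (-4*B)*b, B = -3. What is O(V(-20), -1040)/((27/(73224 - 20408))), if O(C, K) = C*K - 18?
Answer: 4393974304/9 ≈ 4.8822e+8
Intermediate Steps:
V(b) = 12*b (V(b) = (-4*(-3))*b = 12*b)
O(C, K) = -18 + C*K
O(V(-20), -1040)/((27/(73224 - 20408))) = (-18 + (12*(-20))*(-1040))/((27/(73224 - 20408))) = (-18 - 240*(-1040))/((27/52816)) = (-18 + 249600)/(((1/52816)*27)) = 249582/(27/52816) = 249582*(52816/27) = 4393974304/9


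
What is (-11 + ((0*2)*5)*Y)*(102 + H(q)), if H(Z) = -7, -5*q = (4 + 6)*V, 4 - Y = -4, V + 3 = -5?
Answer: -1045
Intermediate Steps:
V = -8 (V = -3 - 5 = -8)
Y = 8 (Y = 4 - 1*(-4) = 4 + 4 = 8)
q = 16 (q = -(4 + 6)*(-8)/5 = -2*(-8) = -⅕*(-80) = 16)
(-11 + ((0*2)*5)*Y)*(102 + H(q)) = (-11 + ((0*2)*5)*8)*(102 - 7) = (-11 + (0*5)*8)*95 = (-11 + 0*8)*95 = (-11 + 0)*95 = -11*95 = -1045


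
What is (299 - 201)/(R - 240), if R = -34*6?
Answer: -49/222 ≈ -0.22072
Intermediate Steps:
R = -204
(299 - 201)/(R - 240) = (299 - 201)/(-204 - 240) = 98/(-444) = 98*(-1/444) = -49/222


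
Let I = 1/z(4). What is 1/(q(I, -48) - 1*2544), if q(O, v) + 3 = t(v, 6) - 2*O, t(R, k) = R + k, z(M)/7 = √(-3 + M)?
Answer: -7/18125 ≈ -0.00038621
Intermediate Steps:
z(M) = 7*√(-3 + M)
I = ⅐ (I = 1/(7*√(-3 + 4)) = 1/(7*√1) = 1/(7*1) = 1/7 = 1*(⅐) = ⅐ ≈ 0.14286)
q(O, v) = 3 + v - 2*O (q(O, v) = -3 + ((v + 6) - 2*O) = -3 + ((6 + v) - 2*O) = -3 + (6 + v - 2*O) = 3 + v - 2*O)
1/(q(I, -48) - 1*2544) = 1/((3 - 48 - 2*⅐) - 1*2544) = 1/((3 - 48 - 2/7) - 2544) = 1/(-317/7 - 2544) = 1/(-18125/7) = -7/18125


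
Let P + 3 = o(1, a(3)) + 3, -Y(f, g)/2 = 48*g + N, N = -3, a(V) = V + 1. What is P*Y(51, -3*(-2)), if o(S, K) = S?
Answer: -570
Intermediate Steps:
a(V) = 1 + V
Y(f, g) = 6 - 96*g (Y(f, g) = -2*(48*g - 3) = -2*(-3 + 48*g) = 6 - 96*g)
P = 1 (P = -3 + (1 + 3) = -3 + 4 = 1)
P*Y(51, -3*(-2)) = 1*(6 - (-288)*(-2)) = 1*(6 - 96*6) = 1*(6 - 576) = 1*(-570) = -570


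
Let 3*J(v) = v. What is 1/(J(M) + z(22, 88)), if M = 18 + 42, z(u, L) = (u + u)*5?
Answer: 1/240 ≈ 0.0041667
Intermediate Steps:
z(u, L) = 10*u (z(u, L) = (2*u)*5 = 10*u)
M = 60
J(v) = v/3
1/(J(M) + z(22, 88)) = 1/((1/3)*60 + 10*22) = 1/(20 + 220) = 1/240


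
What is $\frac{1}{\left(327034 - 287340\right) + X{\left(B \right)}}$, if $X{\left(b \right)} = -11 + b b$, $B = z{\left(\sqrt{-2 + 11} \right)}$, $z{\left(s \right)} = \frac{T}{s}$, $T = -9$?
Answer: $\frac{1}{39692} \approx 2.5194 \cdot 10^{-5}$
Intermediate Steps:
$z{\left(s \right)} = - \frac{9}{s}$
$B = -3$ ($B = - \frac{9}{\sqrt{-2 + 11}} = - \frac{9}{\sqrt{9}} = - \frac{9}{3} = \left(-9\right) \frac{1}{3} = -3$)
$X{\left(b \right)} = -11 + b^{2}$
$\frac{1}{\left(327034 - 287340\right) + X{\left(B \right)}} = \frac{1}{\left(327034 - 287340\right) - \left(11 - \left(-3\right)^{2}\right)} = \frac{1}{39694 + \left(-11 + 9\right)} = \frac{1}{39694 - 2} = \frac{1}{39692}$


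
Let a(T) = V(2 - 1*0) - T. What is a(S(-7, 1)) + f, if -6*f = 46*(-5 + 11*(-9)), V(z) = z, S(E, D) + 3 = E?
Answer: 2428/3 ≈ 809.33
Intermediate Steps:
S(E, D) = -3 + E
a(T) = 2 - T (a(T) = (2 - 1*0) - T = (2 + 0) - T = 2 - T)
f = 2392/3 (f = -23*(-5 + 11*(-9))/3 = -23*(-5 - 99)/3 = -23*(-104)/3 = -⅙*(-4784) = 2392/3 ≈ 797.33)
a(S(-7, 1)) + f = (2 - (-3 - 7)) + 2392/3 = (2 - 1*(-10)) + 2392/3 = (2 + 10) + 2392/3 = 12 + 2392/3 = 2428/3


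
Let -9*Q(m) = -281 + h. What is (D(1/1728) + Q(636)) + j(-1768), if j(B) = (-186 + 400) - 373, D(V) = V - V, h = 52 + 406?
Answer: -536/3 ≈ -178.67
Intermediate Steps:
h = 458
D(V) = 0
j(B) = -159 (j(B) = 214 - 373 = -159)
Q(m) = -59/3 (Q(m) = -(-281 + 458)/9 = -⅑*177 = -59/3)
(D(1/1728) + Q(636)) + j(-1768) = (0 - 59/3) - 159 = -59/3 - 159 = -536/3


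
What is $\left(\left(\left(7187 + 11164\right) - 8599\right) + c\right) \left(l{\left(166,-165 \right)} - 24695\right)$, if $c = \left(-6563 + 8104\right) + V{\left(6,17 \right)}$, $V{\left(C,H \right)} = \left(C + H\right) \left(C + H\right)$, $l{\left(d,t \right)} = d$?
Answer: $-289981838$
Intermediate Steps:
$V{\left(C,H \right)} = \left(C + H\right)^{2}$
$c = 2070$ ($c = \left(-6563 + 8104\right) + \left(6 + 17\right)^{2} = 1541 + 23^{2} = 1541 + 529 = 2070$)
$\left(\left(\left(7187 + 11164\right) - 8599\right) + c\right) \left(l{\left(166,-165 \right)} - 24695\right) = \left(\left(\left(7187 + 11164\right) - 8599\right) + 2070\right) \left(166 - 24695\right) = \left(\left(18351 - 8599\right) + 2070\right) \left(-24529\right) = \left(9752 + 2070\right) \left(-24529\right) = 11822 \left(-24529\right) = -289981838$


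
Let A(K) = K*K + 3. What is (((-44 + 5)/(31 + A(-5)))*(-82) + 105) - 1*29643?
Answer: -1739544/59 ≈ -29484.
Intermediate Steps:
A(K) = 3 + K**2 (A(K) = K**2 + 3 = 3 + K**2)
(((-44 + 5)/(31 + A(-5)))*(-82) + 105) - 1*29643 = (((-44 + 5)/(31 + (3 + (-5)**2)))*(-82) + 105) - 1*29643 = (-39/(31 + (3 + 25))*(-82) + 105) - 29643 = (-39/(31 + 28)*(-82) + 105) - 29643 = (-39/59*(-82) + 105) - 29643 = (3198/59 + 105) - 29643 = 9393/59 - 29643 = -1739544/59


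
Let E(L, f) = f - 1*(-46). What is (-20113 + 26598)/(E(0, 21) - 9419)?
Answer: -6485/9352 ≈ -0.69343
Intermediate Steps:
E(L, f) = 46 + f (E(L, f) = f + 46 = 46 + f)
(-20113 + 26598)/(E(0, 21) - 9419) = (-20113 + 26598)/((46 + 21) - 9419) = 6485/(67 - 9419) = 6485/(-9352) = 6485*(-1/9352) = -6485/9352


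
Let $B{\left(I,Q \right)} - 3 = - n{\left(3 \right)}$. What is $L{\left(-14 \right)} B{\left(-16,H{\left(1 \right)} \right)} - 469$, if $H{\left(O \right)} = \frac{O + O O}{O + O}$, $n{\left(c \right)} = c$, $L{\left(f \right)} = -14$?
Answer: $-469$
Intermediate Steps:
$H{\left(O \right)} = \frac{O + O^{2}}{2 O}$
$B{\left(I,Q \right)} = 0$ ($B{\left(I,Q \right)} = 3 - 3 = 0$)
$L{\left(-14 \right)} B{\left(-16,H{\left(1 \right)} \right)} - 469 = \left(-14\right) 0 - 469 = 0 - 469 = -469$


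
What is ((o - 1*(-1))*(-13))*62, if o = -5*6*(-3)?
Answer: -73346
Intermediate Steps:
o = 90 (o = -30*(-3) = 90)
((o - 1*(-1))*(-13))*62 = ((90 - 1*(-1))*(-13))*62 = ((90 + 1)*(-13))*62 = (91*(-13))*62 = -1183*62 = -73346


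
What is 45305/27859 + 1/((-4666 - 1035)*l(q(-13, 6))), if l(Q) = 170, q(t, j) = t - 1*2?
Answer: 3377555307/2076931310 ≈ 1.6262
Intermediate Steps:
q(t, j) = -2 + t (q(t, j) = t - 2 = -2 + t)
45305/27859 + 1/((-4666 - 1035)*l(q(-13, 6))) = 45305/27859 + 1/(-4666 - 1035*170) = 45305*(1/27859) + (1/170)/(-5701) = 3485/2143 - 1/5701*1/170 = 3485/2143 - 1/969170 = 3377555307/2076931310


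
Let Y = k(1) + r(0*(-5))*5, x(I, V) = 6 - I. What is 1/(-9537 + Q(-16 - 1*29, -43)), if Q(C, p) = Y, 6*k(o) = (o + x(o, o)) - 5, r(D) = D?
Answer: -6/57221 ≈ -0.00010486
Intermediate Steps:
k(o) = ⅙ (k(o) = ((o + (6 - o)) - 5)/6 = (6 - 5)/6 = (⅙)*1 = ⅙)
Y = ⅙ (Y = ⅙ + (0*(-5))*5 = ⅙ + 0*5 = ⅙ + 0 = ⅙ ≈ 0.16667)
Q(C, p) = ⅙
1/(-9537 + Q(-16 - 1*29, -43)) = 1/(-9537 + ⅙) = 1/(-57221/6) = -6/57221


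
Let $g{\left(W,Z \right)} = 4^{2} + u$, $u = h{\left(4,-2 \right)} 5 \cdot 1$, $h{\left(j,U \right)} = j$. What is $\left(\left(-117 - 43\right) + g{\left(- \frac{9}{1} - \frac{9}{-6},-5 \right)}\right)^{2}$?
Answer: $15376$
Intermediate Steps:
$u = 20$ ($u = 4 \cdot 5 \cdot 1 = 20 \cdot 1 = 20$)
$g{\left(W,Z \right)} = 36$ ($g{\left(W,Z \right)} = 4^{2} + 20 = 16 + 20 = 36$)
$\left(\left(-117 - 43\right) + g{\left(- \frac{9}{1} - \frac{9}{-6},-5 \right)}\right)^{2} = \left(\left(-117 - 43\right) + 36\right)^{2} = \left(-160 + 36\right)^{2} = \left(-124\right)^{2} = 15376$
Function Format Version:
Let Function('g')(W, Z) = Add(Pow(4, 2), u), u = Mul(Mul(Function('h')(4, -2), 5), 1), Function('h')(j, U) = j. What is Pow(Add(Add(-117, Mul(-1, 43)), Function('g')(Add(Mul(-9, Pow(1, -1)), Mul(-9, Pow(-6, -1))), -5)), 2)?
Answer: 15376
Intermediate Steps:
u = 20 (u = Mul(Mul(4, 5), 1) = Mul(20, 1) = 20)
Function('g')(W, Z) = 36 (Function('g')(W, Z) = Add(Pow(4, 2), 20) = Add(16, 20) = 36)
Pow(Add(Add(-117, Mul(-1, 43)), Function('g')(Add(Mul(-9, Pow(1, -1)), Mul(-9, Pow(-6, -1))), -5)), 2) = Pow(Add(Add(-117, Mul(-1, 43)), 36), 2) = Pow(Add(Add(-117, -43), 36), 2) = Pow(Add(-160, 36), 2) = Pow(-124, 2) = 15376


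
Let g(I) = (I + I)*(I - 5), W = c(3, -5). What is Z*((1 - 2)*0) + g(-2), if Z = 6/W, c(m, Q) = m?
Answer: 28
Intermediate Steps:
W = 3
Z = 2 (Z = 6/3 = 6*(⅓) = 2)
g(I) = 2*I*(-5 + I) (g(I) = (2*I)*(-5 + I) = 2*I*(-5 + I))
Z*((1 - 2)*0) + g(-2) = 2*((1 - 2)*0) + 2*(-2)*(-5 - 2) = 2*(-1*0) + 2*(-2)*(-7) = 2*0 + 28 = 0 + 28 = 28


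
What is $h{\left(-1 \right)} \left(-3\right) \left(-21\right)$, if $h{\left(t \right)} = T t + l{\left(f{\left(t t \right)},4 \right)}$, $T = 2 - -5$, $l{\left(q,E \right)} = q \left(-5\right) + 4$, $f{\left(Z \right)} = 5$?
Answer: $-1764$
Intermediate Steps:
$l{\left(q,E \right)} = 4 - 5 q$ ($l{\left(q,E \right)} = - 5 q + 4 = 4 - 5 q$)
$T = 7$ ($T = 2 + 5 = 7$)
$h{\left(t \right)} = -21 + 7 t$ ($h{\left(t \right)} = 7 t + \left(4 - 25\right) = 7 t - 21 = -21 + 7 t$)
$h{\left(-1 \right)} \left(-3\right) \left(-21\right) = \left(-21 + 7 \left(-1\right)\right) \left(-3\right) \left(-21\right) = \left(-21 - 7\right) \left(-3\right) \left(-21\right) = \left(-28\right) \left(-3\right) \left(-21\right) = 84 \left(-21\right) = -1764$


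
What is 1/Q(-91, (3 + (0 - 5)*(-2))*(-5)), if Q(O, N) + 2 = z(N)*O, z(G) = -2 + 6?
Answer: -1/366 ≈ -0.0027322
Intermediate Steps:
z(G) = 4
Q(O, N) = -2 + 4*O
1/Q(-91, (3 + (0 - 5)*(-2))*(-5)) = 1/(-2 + 4*(-91)) = 1/(-2 - 364) = 1/(-366) = -1/366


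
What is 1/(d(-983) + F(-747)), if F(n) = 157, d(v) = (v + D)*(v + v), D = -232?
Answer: 1/2388847 ≈ 4.1861e-7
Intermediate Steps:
d(v) = 2*v*(-232 + v) (d(v) = (v - 232)*(v + v) = (-232 + v)*(2*v) = 2*v*(-232 + v))
1/(d(-983) + F(-747)) = 1/(2*(-983)*(-232 - 983) + 157) = 1/(2*(-983)*(-1215) + 157) = 1/(2388690 + 157) = 1/2388847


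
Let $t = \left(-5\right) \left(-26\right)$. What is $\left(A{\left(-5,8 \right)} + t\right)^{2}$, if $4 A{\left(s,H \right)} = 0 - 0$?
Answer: $16900$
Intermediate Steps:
$A{\left(s,H \right)} = 0$ ($A{\left(s,H \right)} = \frac{0 - 0}{4} = \frac{0 + 0}{4} = \frac{1}{4} \cdot 0 = 0$)
$t = 130$
$\left(A{\left(-5,8 \right)} + t\right)^{2} = \left(0 + 130\right)^{2} = 130^{2} = 16900$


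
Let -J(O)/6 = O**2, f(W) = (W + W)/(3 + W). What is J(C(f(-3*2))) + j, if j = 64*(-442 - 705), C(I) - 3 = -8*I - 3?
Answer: -79552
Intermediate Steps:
f(W) = 2*W/(3 + W) (f(W) = (2*W)/(3 + W) = 2*W/(3 + W))
C(I) = -8*I (C(I) = 3 + (-8*I - 3) = 3 + (-3 - 8*I) = -8*I)
J(O) = -6*O**2
j = -73408 (j = 64*(-1147) = -73408)
J(C(f(-3*2))) + j = -6*9216/(3 - 3*2)**2 - 73408 = -6*9216/(3 - 6)**2 - 73408 = -6*(-16*(-6)/(-3))**2 - 73408 = -6*(-16*(-6)*(-1)/3)**2 - 73408 = -6*(-8*4)**2 - 73408 = -6*(-32)**2 - 73408 = -6*1024 - 73408 = -6144 - 73408 = -79552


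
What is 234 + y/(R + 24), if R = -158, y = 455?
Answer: 30901/134 ≈ 230.60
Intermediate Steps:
234 + y/(R + 24) = 234 + 455/(-158 + 24) = 234 + 455/(-134) = 234 + 455*(-1/134) = 234 - 455/134 = 30901/134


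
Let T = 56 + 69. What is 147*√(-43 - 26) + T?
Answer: 125 + 147*I*√69 ≈ 125.0 + 1221.1*I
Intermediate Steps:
T = 125
147*√(-43 - 26) + T = 147*√(-43 - 26) + 125 = 147*√(-69) + 125 = 147*(I*√69) + 125 = 147*I*√69 + 125 = 125 + 147*I*√69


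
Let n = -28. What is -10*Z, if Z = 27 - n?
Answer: -550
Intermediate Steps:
Z = 55 (Z = 27 - 1*(-28) = 27 + 28 = 55)
-10*Z = -10*55 = -550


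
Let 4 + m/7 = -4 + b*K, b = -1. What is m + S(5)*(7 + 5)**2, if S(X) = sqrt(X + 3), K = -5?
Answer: -21 + 288*sqrt(2) ≈ 386.29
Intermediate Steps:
m = -21 (m = -28 + 7*(-4 - 1*(-5)) = -28 + 7*(-4 + 5) = -28 + 7*1 = -28 + 7 = -21)
S(X) = sqrt(3 + X)
m + S(5)*(7 + 5)**2 = -21 + sqrt(3 + 5)*(7 + 5)**2 = -21 + sqrt(8)*12**2 = -21 + (2*sqrt(2))*144 = -21 + 288*sqrt(2)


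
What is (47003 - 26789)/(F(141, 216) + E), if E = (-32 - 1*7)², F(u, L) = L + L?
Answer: 2246/217 ≈ 10.350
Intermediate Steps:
F(u, L) = 2*L
E = 1521 (E = (-32 - 7)² = (-39)² = 1521)
(47003 - 26789)/(F(141, 216) + E) = (47003 - 26789)/(2*216 + 1521) = 20214/(432 + 1521) = 20214/1953 = 20214*(1/1953) = 2246/217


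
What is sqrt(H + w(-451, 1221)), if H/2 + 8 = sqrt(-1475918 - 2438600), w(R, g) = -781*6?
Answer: sqrt(-4702 + 2*I*sqrt(3914518)) ≈ 26.865 + 73.646*I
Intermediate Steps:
w(R, g) = -4686
H = -16 + 2*I*sqrt(3914518) (H = -16 + 2*sqrt(-1475918 - 2438600) = -16 + 2*sqrt(-3914518) = -16 + 2*(I*sqrt(3914518)) = -16 + 2*I*sqrt(3914518) ≈ -16.0 + 3957.0*I)
sqrt(H + w(-451, 1221)) = sqrt((-16 + 2*I*sqrt(3914518)) - 4686) = sqrt(-4702 + 2*I*sqrt(3914518))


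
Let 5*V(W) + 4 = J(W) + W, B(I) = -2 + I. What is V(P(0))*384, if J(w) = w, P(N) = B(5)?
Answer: 768/5 ≈ 153.60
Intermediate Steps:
P(N) = 3 (P(N) = -2 + 5 = 3)
V(W) = -⅘ + 2*W/5 (V(W) = -⅘ + (W + W)/5 = -⅘ + (2*W)/5 = -⅘ + 2*W/5)
V(P(0))*384 = (-⅘ + (⅖)*3)*384 = (-⅘ + 6/5)*384 = (⅖)*384 = 768/5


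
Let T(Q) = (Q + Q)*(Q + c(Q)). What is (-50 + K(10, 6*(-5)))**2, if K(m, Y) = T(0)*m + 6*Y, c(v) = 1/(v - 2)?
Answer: 52900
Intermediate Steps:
c(v) = 1/(-2 + v)
T(Q) = 2*Q*(Q + 1/(-2 + Q)) (T(Q) = (Q + Q)*(Q + 1/(-2 + Q)) = (2*Q)*(Q + 1/(-2 + Q)) = 2*Q*(Q + 1/(-2 + Q)))
K(m, Y) = 6*Y (K(m, Y) = (2*0*(1 + 0*(-2 + 0))/(-2 + 0))*m + 6*Y = (2*0*(1 + 0*(-2))/(-2))*m + 6*Y = (2*0*(-1/2)*(1 + 0))*m + 6*Y = (2*0*(-1/2)*1)*m + 6*Y = 0*m + 6*Y = 0 + 6*Y = 6*Y)
(-50 + K(10, 6*(-5)))**2 = (-50 + 6*(6*(-5)))**2 = (-50 + 6*(-30))**2 = (-50 - 180)**2 = (-230)**2 = 52900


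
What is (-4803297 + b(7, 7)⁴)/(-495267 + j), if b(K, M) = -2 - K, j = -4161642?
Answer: 1598912/1552303 ≈ 1.0300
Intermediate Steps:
(-4803297 + b(7, 7)⁴)/(-495267 + j) = (-4803297 + (-2 - 1*7)⁴)/(-495267 - 4161642) = (-4803297 + (-2 - 7)⁴)/(-4656909) = (-4803297 + (-9)⁴)*(-1/4656909) = (-4803297 + 6561)*(-1/4656909) = -4796736*(-1/4656909) = 1598912/1552303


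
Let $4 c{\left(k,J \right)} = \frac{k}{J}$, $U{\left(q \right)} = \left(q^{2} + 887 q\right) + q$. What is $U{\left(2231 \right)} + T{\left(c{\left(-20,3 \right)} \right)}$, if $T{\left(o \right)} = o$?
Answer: $\frac{20875462}{3} \approx 6.9585 \cdot 10^{6}$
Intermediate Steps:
$U{\left(q \right)} = q^{2} + 888 q$
$c{\left(k,J \right)} = \frac{k}{4 J}$ ($c{\left(k,J \right)} = \frac{k \frac{1}{J}}{4} = \frac{k}{4 J}$)
$U{\left(2231 \right)} + T{\left(c{\left(-20,3 \right)} \right)} = 2231 \left(888 + 2231\right) + \frac{1}{4} \left(-20\right) \frac{1}{3} = 2231 \cdot 3119 + \frac{1}{4} \left(-20\right) \frac{1}{3} = 6958489 - \frac{5}{3} = \frac{20875462}{3}$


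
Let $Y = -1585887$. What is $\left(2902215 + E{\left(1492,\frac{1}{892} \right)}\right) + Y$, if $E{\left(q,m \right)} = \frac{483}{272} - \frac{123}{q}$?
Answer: $\frac{133549545363}{101456} \approx 1.3163 \cdot 10^{6}$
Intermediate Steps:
$E{\left(q,m \right)} = \frac{483}{272} - \frac{123}{q}$ ($E{\left(q,m \right)} = 483 \cdot \frac{1}{272} - \frac{123}{q} = \frac{483}{272} - \frac{123}{q}$)
$\left(2902215 + E{\left(1492,\frac{1}{892} \right)}\right) + Y = \left(2902215 + \left(\frac{483}{272} - \frac{123}{1492}\right)\right) - 1585887 = \left(2902215 + \frac{171795}{101456}\right) - 1585887 = \frac{294447296835}{101456} - 1585887 = \frac{133549545363}{101456}$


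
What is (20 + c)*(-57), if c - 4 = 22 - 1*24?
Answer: -1254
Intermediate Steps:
c = 2 (c = 4 + (22 - 1*24) = 4 + (22 - 24) = 4 - 2 = 2)
(20 + c)*(-57) = (20 + 2)*(-57) = 22*(-57) = -1254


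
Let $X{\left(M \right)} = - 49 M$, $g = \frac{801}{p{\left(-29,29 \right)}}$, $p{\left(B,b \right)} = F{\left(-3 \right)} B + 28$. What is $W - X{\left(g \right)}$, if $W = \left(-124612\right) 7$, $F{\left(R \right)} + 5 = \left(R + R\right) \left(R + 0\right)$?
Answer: $- \frac{304466365}{349} \approx -8.724 \cdot 10^{5}$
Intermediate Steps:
$F{\left(R \right)} = -5 + 2 R^{2}$ ($F{\left(R \right)} = -5 + \left(R + R\right) \left(R + 0\right) = -5 + 2 R R = -5 + 2 R^{2}$)
$p{\left(B,b \right)} = 28 + 13 B$ ($p{\left(B,b \right)} = \left(-5 + 2 \left(-3\right)^{2}\right) B + 28 = \left(-5 + 2 \cdot 9\right) B + 28 = \left(-5 + 18\right) B + 28 = 13 B + 28 = 28 + 13 B$)
$W = -872284$
$g = - \frac{801}{349}$ ($g = \frac{801}{28 + 13 \left(-29\right)} = \frac{801}{28 - 377} = \frac{801}{-349} = 801 \left(- \frac{1}{349}\right) = - \frac{801}{349} \approx -2.2951$)
$W - X{\left(g \right)} = -872284 - \left(-49\right) \left(- \frac{801}{349}\right) = -872284 - \frac{39249}{349} = - \frac{304466365}{349}$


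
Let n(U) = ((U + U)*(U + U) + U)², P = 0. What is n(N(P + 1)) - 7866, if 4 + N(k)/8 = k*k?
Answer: 5190534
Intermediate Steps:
N(k) = -32 + 8*k² (N(k) = -32 + 8*(k*k) = -32 + 8*k²)
n(U) = (U + 4*U²)² (n(U) = ((2*U)*(2*U) + U)² = (4*U² + U)² = (U + 4*U²)²)
n(N(P + 1)) - 7866 = (-32 + 8*(0 + 1)²)²*(1 + 4*(-32 + 8*(0 + 1)²))² - 7866 = (-32 + 8*1²)²*(1 + 4*(-32 + 8*1²))² - 7866 = (-32 + 8*1)²*(1 + 4*(-32 + 8*1))² - 7866 = (-32 + 8)²*(1 + 4*(-32 + 8))² - 7866 = (-24)²*(1 + 4*(-24))² - 7866 = 576*(1 - 96)² - 7866 = 576*(-95)² - 7866 = 576*9025 - 7866 = 5198400 - 7866 = 5190534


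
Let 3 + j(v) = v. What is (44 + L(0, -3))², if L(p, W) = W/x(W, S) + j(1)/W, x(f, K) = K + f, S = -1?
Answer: 297025/144 ≈ 2062.7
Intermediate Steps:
j(v) = -3 + v
L(p, W) = -2/W + W/(-1 + W) (L(p, W) = W/(-1 + W) + (-3 + 1)/W = W/(-1 + W) - 2/W = -2/W + W/(-1 + W))
(44 + L(0, -3))² = (44 + (2 + (-3)² - 2*(-3))/((-3)*(-1 - 3)))² = (44 - ⅓*(2 + 9 + 6)/(-4))² = (44 - ⅓*(-¼)*17)² = (44 + 17/12)² = (545/12)² = 297025/144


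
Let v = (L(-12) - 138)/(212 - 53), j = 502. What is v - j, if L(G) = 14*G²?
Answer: -25980/53 ≈ -490.19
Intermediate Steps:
v = 626/53 (v = (14*(-12)² - 138)/(212 - 53) = (14*144 - 138)/159 = (2016 - 138)*(1/159) = 1878*(1/159) = 626/53 ≈ 11.811)
v - j = 626/53 - 1*502 = 626/53 - 502 = -25980/53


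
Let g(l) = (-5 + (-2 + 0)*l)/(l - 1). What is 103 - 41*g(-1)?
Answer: 83/2 ≈ 41.500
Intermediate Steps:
g(l) = (-5 - 2*l)/(-1 + l)
103 - 41*g(-1) = 103 - 41*(-5 - 2*(-1))/(-1 - 1) = 103 - 41*(-5 + 2)/(-2) = 103 - (-41)*(-3)/2 = 103 - 41*3/2 = 103 - 123/2 = 83/2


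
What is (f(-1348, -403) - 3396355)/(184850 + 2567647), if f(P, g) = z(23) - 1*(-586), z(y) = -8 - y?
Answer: -3395800/2752497 ≈ -1.2337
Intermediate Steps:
f(P, g) = 555 (f(P, g) = (-8 - 1*23) - 1*(-586) = (-8 - 23) + 586 = -31 + 586 = 555)
(f(-1348, -403) - 3396355)/(184850 + 2567647) = (555 - 3396355)/(184850 + 2567647) = -3395800/2752497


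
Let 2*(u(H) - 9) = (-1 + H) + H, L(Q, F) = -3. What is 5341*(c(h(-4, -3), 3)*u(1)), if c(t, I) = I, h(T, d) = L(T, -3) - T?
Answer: 304437/2 ≈ 1.5222e+5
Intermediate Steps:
u(H) = 17/2 + H (u(H) = 9 + ((-1 + H) + H)/2 = 9 + (-1 + 2*H)/2 = 9 + (-1/2 + H) = 17/2 + H)
h(T, d) = -3 - T
5341*(c(h(-4, -3), 3)*u(1)) = 5341*(3*(17/2 + 1)) = 5341*(3*(19/2)) = 5341*(57/2) = 304437/2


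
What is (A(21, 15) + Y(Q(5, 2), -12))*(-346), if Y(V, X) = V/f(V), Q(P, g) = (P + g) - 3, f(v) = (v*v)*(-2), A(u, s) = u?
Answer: -28891/4 ≈ -7222.8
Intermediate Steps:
f(v) = -2*v**2 (f(v) = v**2*(-2) = -2*v**2)
Q(P, g) = -3 + P + g
Y(V, X) = -1/(2*V) (Y(V, X) = V/((-2*V**2)) = V*(-1/(2*V**2)) = -1/(2*V))
(A(21, 15) + Y(Q(5, 2), -12))*(-346) = (21 - 1/(2*(-3 + 5 + 2)))*(-346) = (21 - 1/2/4)*(-346) = (21 - 1/2*1/4)*(-346) = (21 - 1/8)*(-346) = (167/8)*(-346) = -28891/4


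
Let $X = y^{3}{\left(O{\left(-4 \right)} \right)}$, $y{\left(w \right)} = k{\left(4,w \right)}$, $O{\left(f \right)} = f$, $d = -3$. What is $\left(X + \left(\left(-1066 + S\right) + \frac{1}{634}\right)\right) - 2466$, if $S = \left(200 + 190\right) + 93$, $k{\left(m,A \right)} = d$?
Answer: $- \frac{1950183}{634} \approx -3076.0$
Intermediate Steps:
$k{\left(m,A \right)} = -3$
$y{\left(w \right)} = -3$
$S = 483$ ($S = 390 + 93 = 483$)
$X = -27$ ($X = \left(-3\right)^{3} = -27$)
$\left(X + \left(\left(-1066 + S\right) + \frac{1}{634}\right)\right) - 2466 = \left(-27 + \left(\left(-1066 + 483\right) + \frac{1}{634}\right)\right) - 2466 = \left(-27 + \left(-583 + \frac{1}{634}\right)\right) - 2466 = \left(-27 - \frac{369621}{634}\right) - 2466 = - \frac{386739}{634} - 2466 = - \frac{1950183}{634}$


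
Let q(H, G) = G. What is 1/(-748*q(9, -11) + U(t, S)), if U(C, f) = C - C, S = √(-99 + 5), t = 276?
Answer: 1/8228 ≈ 0.00012154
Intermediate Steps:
S = I*√94 (S = √(-94) = I*√94 ≈ 9.6954*I)
U(C, f) = 0
1/(-748*q(9, -11) + U(t, S)) = 1/(-748*(-11) + 0) = 1/(8228 + 0) = 1/8228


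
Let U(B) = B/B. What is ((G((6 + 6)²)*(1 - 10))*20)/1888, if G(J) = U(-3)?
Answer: -45/472 ≈ -0.095339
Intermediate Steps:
U(B) = 1
G(J) = 1
((G((6 + 6)²)*(1 - 10))*20)/1888 = ((1*(1 - 10))*20)/1888 = ((1*(-9))*20)*(1/1888) = -9*20*(1/1888) = -180*1/1888 = -45/472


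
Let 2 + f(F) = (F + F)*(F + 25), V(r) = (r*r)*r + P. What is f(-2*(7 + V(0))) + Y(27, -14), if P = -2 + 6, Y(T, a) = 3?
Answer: -131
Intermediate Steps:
P = 4
V(r) = 4 + r³ (V(r) = (r*r)*r + 4 = r²*r + 4 = r³ + 4 = 4 + r³)
f(F) = -2 + 2*F*(25 + F) (f(F) = -2 + (F + F)*(F + 25) = -2 + (2*F)*(25 + F) = -2 + 2*F*(25 + F))
f(-2*(7 + V(0))) + Y(27, -14) = (-2 + 2*(-2*(7 + (4 + 0³)))² + 50*(-2*(7 + (4 + 0³)))) + 3 = (-2 + 2*(-2*(7 + (4 + 0)))² + 50*(-2*(7 + (4 + 0)))) + 3 = (-2 + 2*(-2*(7 + 4))² + 50*(-2*(7 + 4))) + 3 = (-2 + 2*(-2*11)² + 50*(-2*11)) + 3 = (-2 + 2*(-22)² + 50*(-22)) + 3 = (-2 + 2*484 - 1100) + 3 = (-2 + 968 - 1100) + 3 = -134 + 3 = -131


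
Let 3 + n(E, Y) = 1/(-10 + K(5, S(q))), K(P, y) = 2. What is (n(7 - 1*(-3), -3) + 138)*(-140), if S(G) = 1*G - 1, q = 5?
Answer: -37765/2 ≈ -18883.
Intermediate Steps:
S(G) = -1 + G (S(G) = G - 1 = -1 + G)
n(E, Y) = -25/8 (n(E, Y) = -3 + 1/(-10 + 2) = -3 + 1/(-8) = -3 - 1/8 = -25/8)
(n(7 - 1*(-3), -3) + 138)*(-140) = (-25/8 + 138)*(-140) = (1079/8)*(-140) = -37765/2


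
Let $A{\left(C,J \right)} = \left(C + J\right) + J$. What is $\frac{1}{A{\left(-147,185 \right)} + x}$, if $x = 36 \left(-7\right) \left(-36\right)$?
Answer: $\frac{1}{9295} \approx 0.00010758$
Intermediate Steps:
$x = 9072$ ($x = \left(-252\right) \left(-36\right) = 9072$)
$A{\left(C,J \right)} = C + 2 J$
$\frac{1}{A{\left(-147,185 \right)} + x} = \frac{1}{\left(-147 + 2 \cdot 185\right) + 9072} = \frac{1}{\left(-147 + 370\right) + 9072} = \frac{1}{223 + 9072} = \frac{1}{9295}$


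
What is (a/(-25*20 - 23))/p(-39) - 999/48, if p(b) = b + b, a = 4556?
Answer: -6755753/326352 ≈ -20.701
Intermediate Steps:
p(b) = 2*b
(a/(-25*20 - 23))/p(-39) - 999/48 = (4556/(-25*20 - 23))/((2*(-39))) - 999/48 = (4556/(-500 - 23))/(-78) - 999*1/48 = (4556/(-523))*(-1/78) - 333/16 = (4556*(-1/523))*(-1/78) - 333/16 = -4556/523*(-1/78) - 333/16 = 2278/20397 - 333/16 = -6755753/326352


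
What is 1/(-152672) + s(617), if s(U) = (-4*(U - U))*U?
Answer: -1/152672 ≈ -6.5500e-6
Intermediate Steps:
s(U) = 0 (s(U) = (-4*0)*U = 0*U = 0)
1/(-152672) + s(617) = 1/(-152672) + 0 = -1/152672 + 0 = -1/152672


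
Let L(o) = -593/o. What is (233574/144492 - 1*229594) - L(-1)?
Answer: -5543324405/24082 ≈ -2.3019e+5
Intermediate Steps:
(233574/144492 - 1*229594) - L(-1) = (233574/144492 - 1*229594) - (-593)/(-1) = (233574*(1/144492) - 229594) - (-593)*(-1) = (38929/24082 - 229594) - 1*593 = -5529043779/24082 - 593 = -5543324405/24082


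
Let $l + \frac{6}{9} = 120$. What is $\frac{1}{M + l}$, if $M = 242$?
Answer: $\frac{3}{1084} \approx 0.0027675$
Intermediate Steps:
$l = \frac{358}{3}$ ($l = - \frac{2}{3} + 120 = \frac{358}{3} \approx 119.33$)
$\frac{1}{M + l} = \frac{1}{242 + \frac{358}{3}} = \frac{1}{\frac{1084}{3}} = \frac{3}{1084}$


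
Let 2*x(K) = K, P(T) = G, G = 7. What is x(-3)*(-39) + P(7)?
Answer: 131/2 ≈ 65.500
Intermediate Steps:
P(T) = 7
x(K) = K/2
x(-3)*(-39) + P(7) = ((1/2)*(-3))*(-39) + 7 = -3/2*(-39) + 7 = 117/2 + 7 = 131/2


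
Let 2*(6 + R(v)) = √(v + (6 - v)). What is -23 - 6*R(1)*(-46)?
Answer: -1679 + 138*√6 ≈ -1341.0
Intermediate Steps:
R(v) = -6 + √6/2 (R(v) = -6 + √(v + (6 - v))/2 = -6 + √6/2)
-23 - 6*R(1)*(-46) = -23 - 6*(-6 + √6/2)*(-46) = -23 + (36 - 3*√6)*(-46) = -23 + (-1656 + 138*√6) = -1679 + 138*√6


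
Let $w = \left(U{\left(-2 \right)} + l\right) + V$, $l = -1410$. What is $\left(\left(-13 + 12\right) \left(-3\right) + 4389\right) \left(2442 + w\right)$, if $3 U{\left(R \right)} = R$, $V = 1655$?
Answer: $11798376$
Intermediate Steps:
$U{\left(R \right)} = \frac{R}{3}$
$w = \frac{733}{3}$ ($w = \left(\frac{1}{3} \left(-2\right) - 1410\right) + 1655 = \left(- \frac{2}{3} - 1410\right) + 1655 = - \frac{4232}{3} + 1655 = \frac{733}{3} \approx 244.33$)
$\left(\left(-13 + 12\right) \left(-3\right) + 4389\right) \left(2442 + w\right) = \left(\left(-13 + 12\right) \left(-3\right) + 4389\right) \left(2442 + \frac{733}{3}\right) = \left(\left(-1\right) \left(-3\right) + 4389\right) \frac{8059}{3} = \left(3 + 4389\right) \frac{8059}{3} = 4392 \cdot \frac{8059}{3} = 11798376$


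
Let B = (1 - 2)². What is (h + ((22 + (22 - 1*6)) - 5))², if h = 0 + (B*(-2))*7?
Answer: 361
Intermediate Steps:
B = 1 (B = (-1)² = 1)
h = -14 (h = 0 + (1*(-2))*7 = 0 - 2*7 = 0 - 14 = -14)
(h + ((22 + (22 - 1*6)) - 5))² = (-14 + ((22 + (22 - 1*6)) - 5))² = (-14 + ((22 + (22 - 6)) - 5))² = (-14 + ((22 + 16) - 5))² = (-14 + (38 - 5))² = (-14 + 33)² = 19² = 361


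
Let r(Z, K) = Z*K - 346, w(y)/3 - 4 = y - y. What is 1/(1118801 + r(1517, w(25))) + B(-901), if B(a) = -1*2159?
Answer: -2454046780/1136659 ≈ -2159.0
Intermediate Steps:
w(y) = 12 (w(y) = 12 + 3*(y - y) = 12 + 3*0 = 12 + 0 = 12)
r(Z, K) = -346 + K*Z (r(Z, K) = K*Z - 346 = -346 + K*Z)
B(a) = -2159
1/(1118801 + r(1517, w(25))) + B(-901) = 1/(1118801 + (-346 + 12*1517)) - 2159 = 1/(1118801 + (-346 + 18204)) - 2159 = 1/(1118801 + 17858) - 2159 = 1/1136659 - 2159 = -2454046780/1136659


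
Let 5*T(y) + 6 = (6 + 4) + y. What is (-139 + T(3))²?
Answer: 473344/25 ≈ 18934.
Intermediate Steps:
T(y) = ⅘ + y/5 (T(y) = -6/5 + ((6 + 4) + y)/5 = -6/5 + (10 + y)/5 = -6/5 + (2 + y/5) = ⅘ + y/5)
(-139 + T(3))² = (-139 + (⅘ + (⅕)*3))² = (-139 + (⅘ + ⅗))² = (-139 + 7/5)² = (-688/5)² = 473344/25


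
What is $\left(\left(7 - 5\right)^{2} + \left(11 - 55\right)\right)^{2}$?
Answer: $1600$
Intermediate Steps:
$\left(\left(7 - 5\right)^{2} + \left(11 - 55\right)\right)^{2} = \left(2^{2} - 44\right)^{2} = \left(4 - 44\right)^{2} = \left(-40\right)^{2} = 1600$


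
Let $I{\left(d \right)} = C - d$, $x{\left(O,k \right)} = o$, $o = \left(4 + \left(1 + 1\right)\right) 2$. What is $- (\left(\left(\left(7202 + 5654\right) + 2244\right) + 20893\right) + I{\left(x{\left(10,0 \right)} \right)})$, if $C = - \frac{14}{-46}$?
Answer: $- \frac{827570}{23} \approx -35981.0$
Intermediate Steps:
$C = \frac{7}{23}$ ($C = \left(-14\right) \left(- \frac{1}{46}\right) = \frac{7}{23} \approx 0.30435$)
$o = 12$ ($o = \left(4 + 2\right) 2 = 6 \cdot 2 = 12$)
$x{\left(O,k \right)} = 12$
$I{\left(d \right)} = \frac{7}{23} - d$
$- (\left(\left(\left(7202 + 5654\right) + 2244\right) + 20893\right) + I{\left(x{\left(10,0 \right)} \right)}) = - (\left(\left(\left(7202 + 5654\right) + 2244\right) + 20893\right) + \left(\frac{7}{23} - 12\right)) = - (\left(\left(12856 + 2244\right) + 20893\right) + \left(\frac{7}{23} - 12\right)) = - (\left(15100 + 20893\right) - \frac{269}{23}) = - (35993 - \frac{269}{23}) = \left(-1\right) \frac{827570}{23} = - \frac{827570}{23}$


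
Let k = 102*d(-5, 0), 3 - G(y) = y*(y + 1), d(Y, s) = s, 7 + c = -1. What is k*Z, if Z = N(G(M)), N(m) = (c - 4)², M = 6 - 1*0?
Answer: 0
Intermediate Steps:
c = -8 (c = -7 - 1 = -8)
M = 6 (M = 6 + 0 = 6)
G(y) = 3 - y*(1 + y) (G(y) = 3 - y*(y + 1) = 3 - y*(1 + y))
N(m) = 144 (N(m) = (-8 - 4)² = (-12)² = 144)
Z = 144
k = 0 (k = 102*0 = 0)
k*Z = 0*144 = 0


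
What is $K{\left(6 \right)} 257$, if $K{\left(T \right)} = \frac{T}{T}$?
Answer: $257$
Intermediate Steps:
$K{\left(T \right)} = 1$
$K{\left(6 \right)} 257 = 1 \cdot 257 = 257$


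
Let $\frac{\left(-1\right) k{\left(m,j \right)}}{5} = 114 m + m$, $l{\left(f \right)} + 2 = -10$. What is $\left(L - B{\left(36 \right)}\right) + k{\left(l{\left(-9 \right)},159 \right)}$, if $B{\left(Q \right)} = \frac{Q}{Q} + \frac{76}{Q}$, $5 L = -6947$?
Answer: $\frac{247837}{45} \approx 5507.5$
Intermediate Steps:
$l{\left(f \right)} = -12$ ($l{\left(f \right)} = -2 - 10 = -12$)
$k{\left(m,j \right)} = - 575 m$ ($k{\left(m,j \right)} = - 5 \left(114 m + m\right) = - 5 \cdot 115 m = - 575 m$)
$L = - \frac{6947}{5}$ ($L = \frac{1}{5} \left(-6947\right) = - \frac{6947}{5} \approx -1389.4$)
$B{\left(Q \right)} = 1 + \frac{76}{Q}$
$\left(L - B{\left(36 \right)}\right) + k{\left(l{\left(-9 \right)},159 \right)} = \left(- \frac{6947}{5} - \frac{76 + 36}{36}\right) - -6900 = \left(- \frac{6947}{5} - \frac{1}{36} \cdot 112\right) + 6900 = \left(- \frac{6947}{5} - \frac{28}{9}\right) + 6900 = - \frac{62663}{45} + 6900 = \frac{247837}{45}$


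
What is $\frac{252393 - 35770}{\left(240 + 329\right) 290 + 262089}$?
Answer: $\frac{216623}{427099} \approx 0.5072$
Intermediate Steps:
$\frac{252393 - 35770}{\left(240 + 329\right) 290 + 262089} = \frac{216623}{569 \cdot 290 + 262089} = \frac{216623}{165010 + 262089} = \frac{216623}{427099}$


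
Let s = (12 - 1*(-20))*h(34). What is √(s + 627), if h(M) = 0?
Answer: √627 ≈ 25.040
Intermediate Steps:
s = 0 (s = (12 - 1*(-20))*0 = (12 + 20)*0 = 32*0 = 0)
√(s + 627) = √(0 + 627) = √627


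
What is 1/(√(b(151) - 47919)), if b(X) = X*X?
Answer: -I*√25118/25118 ≈ -0.0063097*I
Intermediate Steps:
b(X) = X²
1/(√(b(151) - 47919)) = 1/(√(151² - 47919)) = 1/(√(22801 - 47919)) = 1/(√(-25118)) = 1/(I*√25118) = -I*√25118/25118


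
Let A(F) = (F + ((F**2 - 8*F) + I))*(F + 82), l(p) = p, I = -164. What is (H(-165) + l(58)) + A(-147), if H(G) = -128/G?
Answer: -241023952/165 ≈ -1.4608e+6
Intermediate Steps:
A(F) = (82 + F)*(-164 + F**2 - 7*F) (A(F) = (F + ((F**2 - 8*F) - 164))*(F + 82) = (F + (-164 + F**2 - 8*F))*(82 + F) = (-164 + F**2 - 7*F)*(82 + F) = (82 + F)*(-164 + F**2 - 7*F))
(H(-165) + l(58)) + A(-147) = (-128/(-165) + 58) + (-13448 + (-147)**3 - 738*(-147) + 75*(-147)**2) = (-128*(-1/165) + 58) + (-13448 - 3176523 + 108486 + 75*21609) = (128/165 + 58) + (-13448 - 3176523 + 108486 + 1620675) = 9698/165 - 1460810 = -241023952/165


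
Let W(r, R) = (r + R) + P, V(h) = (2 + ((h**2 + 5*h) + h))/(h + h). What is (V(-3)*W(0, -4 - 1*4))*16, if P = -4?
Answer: -224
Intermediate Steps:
V(h) = (2 + h**2 + 6*h)/(2*h) (V(h) = (2 + (h**2 + 6*h))/((2*h)) = (2 + h**2 + 6*h)*(1/(2*h)) = (2 + h**2 + 6*h)/(2*h))
W(r, R) = -4 + R + r (W(r, R) = (r + R) - 4 = (R + r) - 4 = -4 + R + r)
(V(-3)*W(0, -4 - 1*4))*16 = ((3 + 1/(-3) + (1/2)*(-3))*(-4 + (-4 - 1*4) + 0))*16 = ((3 - 1/3 - 3/2)*(-4 + (-4 - 4) + 0))*16 = (7*(-4 - 8 + 0)/6)*16 = ((7/6)*(-12))*16 = -14*16 = -224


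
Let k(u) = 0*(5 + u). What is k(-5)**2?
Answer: 0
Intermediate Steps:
k(u) = 0
k(-5)**2 = 0**2 = 0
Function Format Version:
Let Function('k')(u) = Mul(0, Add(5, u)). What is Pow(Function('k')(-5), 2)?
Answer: 0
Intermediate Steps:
Function('k')(u) = 0
Pow(Function('k')(-5), 2) = Pow(0, 2) = 0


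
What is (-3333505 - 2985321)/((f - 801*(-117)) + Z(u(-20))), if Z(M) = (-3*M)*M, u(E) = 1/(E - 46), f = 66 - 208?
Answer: -9174935352/135870899 ≈ -67.527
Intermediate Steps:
f = -142
u(E) = 1/(-46 + E)
Z(M) = -3*M**2
(-3333505 - 2985321)/((f - 801*(-117)) + Z(u(-20))) = (-3333505 - 2985321)/((-142 - 801*(-117)) - 3/(-46 - 20)**2) = -6318826/((-142 + 93717) - 3*(1/(-66))**2) = -6318826/(93575 - 3*(-1/66)**2) = -6318826/(93575 - 3*1/4356) = -6318826/(93575 - 1/1452) = -6318826/135870899/1452 = -6318826*1452/135870899 = -9174935352/135870899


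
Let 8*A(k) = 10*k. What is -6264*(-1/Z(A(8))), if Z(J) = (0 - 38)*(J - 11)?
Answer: 3132/19 ≈ 164.84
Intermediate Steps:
A(k) = 5*k/4 (A(k) = (10*k)/8 = 5*k/4)
Z(J) = 418 - 38*J (Z(J) = -38*(-11 + J) = 418 - 38*J)
-6264*(-1/Z(A(8))) = -6264*(-1/(418 - 95*8/2)) = -6264*(-1/(418 - 38*10)) = -6264*(-1/(418 - 380)) = -6264/((-1*38)) = -6264/(-38) = -6264*(-1/38) = 3132/19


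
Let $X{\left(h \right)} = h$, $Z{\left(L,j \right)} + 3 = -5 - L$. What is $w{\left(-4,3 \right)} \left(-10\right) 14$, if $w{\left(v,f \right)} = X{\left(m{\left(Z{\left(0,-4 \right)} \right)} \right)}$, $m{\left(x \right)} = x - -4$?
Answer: $560$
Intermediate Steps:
$Z{\left(L,j \right)} = -8 - L$ ($Z{\left(L,j \right)} = -3 - \left(5 + L\right) = -8 - L$)
$m{\left(x \right)} = 4 + x$ ($m{\left(x \right)} = x + 4 = 4 + x$)
$w{\left(v,f \right)} = -4$ ($w{\left(v,f \right)} = 4 - 8 = -4$)
$w{\left(-4,3 \right)} \left(-10\right) 14 = \left(-4\right) \left(-10\right) 14 = 40 \cdot 14 = 560$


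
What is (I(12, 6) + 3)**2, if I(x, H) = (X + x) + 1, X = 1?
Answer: 289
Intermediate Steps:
I(x, H) = 2 + x (I(x, H) = (1 + x) + 1 = 2 + x)
(I(12, 6) + 3)**2 = ((2 + 12) + 3)**2 = (14 + 3)**2 = 17**2 = 289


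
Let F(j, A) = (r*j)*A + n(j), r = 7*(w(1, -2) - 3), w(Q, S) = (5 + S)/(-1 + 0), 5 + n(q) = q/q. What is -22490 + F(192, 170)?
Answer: -1393374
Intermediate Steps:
n(q) = -4 (n(q) = -5 + q/q = -5 + 1 = -4)
w(Q, S) = -5 - S (w(Q, S) = (5 + S)/(-1) = (5 + S)*(-1) = -5 - S)
r = -42 (r = 7*((-5 - 1*(-2)) - 3) = 7*((-5 + 2) - 3) = 7*(-3 - 3) = 7*(-6) = -42)
F(j, A) = -4 - 42*A*j (F(j, A) = (-42*j)*A - 4 = -42*A*j - 4 = -4 - 42*A*j)
-22490 + F(192, 170) = -22490 + (-4 - 42*170*192) = -22490 + (-4 - 1370880) = -22490 - 1370884 = -1393374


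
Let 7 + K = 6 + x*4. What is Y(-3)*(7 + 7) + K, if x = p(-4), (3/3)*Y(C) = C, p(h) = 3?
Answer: -31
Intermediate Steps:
Y(C) = C
x = 3
K = 11 (K = -7 + (6 + 3*4) = -7 + (6 + 12) = -7 + 18 = 11)
Y(-3)*(7 + 7) + K = -3*(7 + 7) + 11 = -3*14 + 11 = -42 + 11 = -31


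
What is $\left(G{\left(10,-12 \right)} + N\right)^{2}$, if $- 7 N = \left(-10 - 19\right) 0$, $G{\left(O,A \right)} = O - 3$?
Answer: $49$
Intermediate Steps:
$G{\left(O,A \right)} = -3 + O$ ($G{\left(O,A \right)} = O - 3 = -3 + O$)
$N = 0$ ($N = - \frac{\left(-10 - 19\right) 0}{7} = - \frac{\left(-29\right) 0}{7} = \left(- \frac{1}{7}\right) 0 = 0$)
$\left(G{\left(10,-12 \right)} + N\right)^{2} = \left(\left(-3 + 10\right) + 0\right)^{2} = \left(7 + 0\right)^{2} = 7^{2} = 49$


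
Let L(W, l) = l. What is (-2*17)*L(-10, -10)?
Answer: 340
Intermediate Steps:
(-2*17)*L(-10, -10) = -2*17*(-10) = -1*34*(-10) = -34*(-10) = 340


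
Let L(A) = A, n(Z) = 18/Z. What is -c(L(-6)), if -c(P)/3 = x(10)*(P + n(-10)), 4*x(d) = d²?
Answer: -585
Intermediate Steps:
x(d) = d²/4
c(P) = 135 - 75*P (c(P) = -3*(¼)*10²*(P + 18/(-10)) = -3*(¼)*100*(P + 18*(-⅒)) = -75*(P - 9/5) = -75*(-9/5 + P) = -3*(-45 + 25*P) = 135 - 75*P)
-c(L(-6)) = -(135 - 75*(-6)) = -(135 + 450) = -1*585 = -585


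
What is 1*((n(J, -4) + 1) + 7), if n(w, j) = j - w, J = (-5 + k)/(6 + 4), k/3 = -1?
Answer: 24/5 ≈ 4.8000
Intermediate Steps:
k = -3 (k = 3*(-1) = -3)
J = -4/5 (J = (-5 - 3)/(6 + 4) = -8/10 = -8*1/10 = -4/5 ≈ -0.80000)
1*((n(J, -4) + 1) + 7) = 1*(((-4 - 1*(-4/5)) + 1) + 7) = 1*(((-4 + 4/5) + 1) + 7) = 1*((-16/5 + 1) + 7) = 1*(-11/5 + 7) = 1*(24/5) = 24/5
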